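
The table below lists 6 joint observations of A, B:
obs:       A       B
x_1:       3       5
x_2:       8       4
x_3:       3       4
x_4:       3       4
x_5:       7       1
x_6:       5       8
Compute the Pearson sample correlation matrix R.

Step 1 — column means:
  mean(A) = (3 + 8 + 3 + 3 + 7 + 5) / 6 = 29/6 = 4.8333
  mean(B) = (5 + 4 + 4 + 4 + 1 + 8) / 6 = 26/6 = 4.3333

Step 2 — sample variances and covariances s[i,j] = (1/(n-1)) · Σ_k (x_{k,i} - mean_i) · (x_{k,j} - mean_j), with n-1 = 5:
  s[A,A] = ((-1.8333)·(-1.8333) + (3.1667)·(3.1667) + (-1.8333)·(-1.8333) + (-1.8333)·(-1.8333) + (2.1667)·(2.1667) + (0.1667)·(0.1667)) / 5 = 24.8333/5 = 4.9667
  s[A,B] = ((-1.8333)·(0.6667) + (3.1667)·(-0.3333) + (-1.8333)·(-0.3333) + (-1.8333)·(-0.3333) + (2.1667)·(-3.3333) + (0.1667)·(3.6667)) / 5 = -7.6667/5 = -1.5333
  s[B,B] = ((0.6667)·(0.6667) + (-0.3333)·(-0.3333) + (-0.3333)·(-0.3333) + (-0.3333)·(-0.3333) + (-3.3333)·(-3.3333) + (3.6667)·(3.6667)) / 5 = 25.3333/5 = 5.0667
  Sample standard deviations s_i = √(s[i,i]):
  s(A) = √(4.9667) = 2.2286
  s(B) = √(5.0667) = 2.2509

Step 3 — r_{ij} = s_{ij} / (s_i · s_j):
  r[A,A] = 1 (diagonal).
  r[A,B] = -1.5333 / (2.2286 · 2.2509) = -1.5333 / 5.0164 = -0.3057
  r[B,B] = 1 (diagonal).

R is symmetric with unit diagonal. Assembling:

R = [[1, -0.3057],
 [-0.3057, 1]]


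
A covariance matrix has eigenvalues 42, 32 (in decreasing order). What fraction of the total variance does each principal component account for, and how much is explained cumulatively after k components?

Step 1 — total variance = trace(Sigma) = Σ λ_i = 42 + 32 = 74.

Step 2 — fraction explained by component i = λ_i / Σ λ:
  PC1: 42/74 = 0.5676
  PC2: 32/74 = 0.4324

Step 3 — cumulative fraction after k components = (λ_1 + ... + λ_k) / Σ λ:
  k = 1: 42/74 = 0.5676
  k = 2: (42 + 32)/74 = 74/74 = 1

Summary (fraction, with percent):

explained: PC1 0.5676 (56.76%), PC2 0.4324 (43.24%);  cumulative: 0.5676, 1


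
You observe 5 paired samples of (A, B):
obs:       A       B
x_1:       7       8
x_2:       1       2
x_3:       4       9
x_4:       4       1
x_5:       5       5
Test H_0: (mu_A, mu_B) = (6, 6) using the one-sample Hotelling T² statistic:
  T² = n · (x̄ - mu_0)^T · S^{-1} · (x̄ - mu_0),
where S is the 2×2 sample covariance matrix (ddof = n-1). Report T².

Step 1 — sample mean vector:
  mean(A) = (7 + 1 + 4 + 4 + 5) / 5 = 21/5 = 4.2
  mean(B) = (8 + 2 + 9 + 1 + 5) / 5 = 25/5 = 5
  x̄ = (4.2, 5),  deviation x̄ - mu_0 = (4.2, 5) - (6, 6) = (-1.8, -1).

Step 2 — sample covariance matrix, S[i,j] = (1/(n-1)) · Σ_k (x_{k,i} - mean_i) · (x_{k,j} - mean_j), divisor n-1 = 4:
  S[A,A] = ((2.8)·(2.8) + (-3.2)·(-3.2) + (-0.2)·(-0.2) + (-0.2)·(-0.2) + (0.8)·(0.8)) / 4 = 18.8/4 = 4.7
  S[A,B] = ((2.8)·(3) + (-3.2)·(-3) + (-0.2)·(4) + (-0.2)·(-4) + (0.8)·(0)) / 4 = 18/4 = 4.5
  S[B,B] = ((3)·(3) + (-3)·(-3) + (4)·(4) + (-4)·(-4) + (0)·(0)) / 4 = 50/4 = 12.5
  S = [[4.7, 4.5],
 [4.5, 12.5]].

Step 3 — invert S. det(S) = 4.7·12.5 - (4.5)² = 38.5.
  S^{-1} = (1/det) · [[d, -b], [-b, a]] = [[0.3247, -0.1169],
 [-0.1169, 0.1221]].

Step 4 — quadratic form (x̄ - mu_0)^T · S^{-1} · (x̄ - mu_0):
  S^{-1} · (x̄ - mu_0) = (-0.4675, 0.0883),
  (x̄ - mu_0)^T · [...] = (-1.8)·(-0.4675) + (-1)·(0.0883) = 0.7532.

Step 5 — scale by n: T² = 5 · 0.7532 = 3.7662.

T² ≈ 3.7662


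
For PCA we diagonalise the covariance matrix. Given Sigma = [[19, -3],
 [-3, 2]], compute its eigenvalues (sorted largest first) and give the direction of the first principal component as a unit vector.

Step 1 — characteristic polynomial of 2×2 Sigma:
  det(Sigma - λI) = λ² - trace · λ + det = 0.
  trace = 19 + 2 = 21, det = 19·2 - (-3)² = 29.
Step 2 — discriminant:
  Δ = trace² - 4·det = 441 - 116 = 325.
Step 3 — eigenvalues:
  λ = (trace ± √Δ)/2 = (21 ± 18.0278)/2,
  λ_1 = 19.5139,  λ_2 = 1.4861.

Step 4 — unit eigenvector for λ_1: solve (Sigma - λ_1 I)v = 0. First row:
  (19 - 19.5139)·v_x + (-3)·v_y = 0, i.e. (-0.5139)·v_x + (-3)·v_y = 0,
  so v ∝ (b, λ_1 - a) = (-3, 0.5139); multiply by -1 so the first entry is positive: u = (3, -0.5139).
  ||u|| = √((3)² + (-0.5139)²) = √(9.2641) ≈ 3.0437,
  v_1 = u/||u|| ≈ (0.9856, -0.1688) (||v_1|| = 1).

λ_1 = 19.5139,  λ_2 = 1.4861;  v_1 ≈ (0.9856, -0.1688)


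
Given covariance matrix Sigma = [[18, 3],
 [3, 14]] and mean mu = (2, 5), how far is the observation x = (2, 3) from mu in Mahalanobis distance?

Step 1 — centre the observation: (x - mu) = (0, -2).

Step 2 — invert Sigma. det(Sigma) = 18·14 - (3)² = 243.
  Sigma^{-1} = (1/det) · [[d, -b], [-b, a]] = [[0.0576, -0.0123],
 [-0.0123, 0.0741]].

Step 3 — form the quadratic (x - mu)^T · Sigma^{-1} · (x - mu):
  Sigma^{-1} · (x - mu) = (0.0247, -0.1481).
  (x - mu)^T · [Sigma^{-1} · (x - mu)] = (0)·(0.0247) + (-2)·(-0.1481) = 0.2963.

Step 4 — take square root: d = √(0.2963) ≈ 0.5443.

d(x, mu) = √(0.2963) ≈ 0.5443


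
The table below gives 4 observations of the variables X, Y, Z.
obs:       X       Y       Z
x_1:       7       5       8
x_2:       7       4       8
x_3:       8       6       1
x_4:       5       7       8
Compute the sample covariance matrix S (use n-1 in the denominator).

Step 1 — column means:
  mean(X) = (7 + 7 + 8 + 5) / 4 = 27/4 = 6.75
  mean(Y) = (5 + 4 + 6 + 7) / 4 = 22/4 = 5.5
  mean(Z) = (8 + 8 + 1 + 8) / 4 = 25/4 = 6.25

Step 2 — sample covariance S[i,j] = (1/(n-1)) · Σ_k (x_{k,i} - mean_i) · (x_{k,j} - mean_j), with n-1 = 3.
  S[X,X] = ((0.25)·(0.25) + (0.25)·(0.25) + (1.25)·(1.25) + (-1.75)·(-1.75)) / 3 = 4.75/3 = 1.5833
  S[X,Y] = ((0.25)·(-0.5) + (0.25)·(-1.5) + (1.25)·(0.5) + (-1.75)·(1.5)) / 3 = -2.5/3 = -0.8333
  S[X,Z] = ((0.25)·(1.75) + (0.25)·(1.75) + (1.25)·(-5.25) + (-1.75)·(1.75)) / 3 = -8.75/3 = -2.9167
  S[Y,Y] = ((-0.5)·(-0.5) + (-1.5)·(-1.5) + (0.5)·(0.5) + (1.5)·(1.5)) / 3 = 5/3 = 1.6667
  S[Y,Z] = ((-0.5)·(1.75) + (-1.5)·(1.75) + (0.5)·(-5.25) + (1.5)·(1.75)) / 3 = -3.5/3 = -1.1667
  S[Z,Z] = ((1.75)·(1.75) + (1.75)·(1.75) + (-5.25)·(-5.25) + (1.75)·(1.75)) / 3 = 36.75/3 = 12.25

S is symmetric (S[j,i] = S[i,j]). Assembling:

S = [[1.5833, -0.8333, -2.9167],
 [-0.8333, 1.6667, -1.1667],
 [-2.9167, -1.1667, 12.25]]


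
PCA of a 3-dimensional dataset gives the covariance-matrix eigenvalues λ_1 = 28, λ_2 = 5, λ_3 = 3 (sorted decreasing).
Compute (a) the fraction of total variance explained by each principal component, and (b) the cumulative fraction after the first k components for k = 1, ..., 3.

Step 1 — total variance = trace(Sigma) = Σ λ_i = 28 + 5 + 3 = 36.

Step 2 — fraction explained by component i = λ_i / Σ λ:
  PC1: 28/36 = 0.7778
  PC2: 5/36 = 0.1389
  PC3: 3/36 = 0.0833

Step 3 — cumulative fraction after k components = (λ_1 + ... + λ_k) / Σ λ:
  k = 1: 28/36 = 0.7778
  k = 2: (28 + 5)/36 = 33/36 = 0.9167
  k = 3: (28 + 5 + 3)/36 = 36/36 = 1

Summary (fraction, with percent):

explained: PC1 0.7778 (77.78%), PC2 0.1389 (13.89%), PC3 0.0833 (8.33%);  cumulative: 0.7778, 0.9167, 1


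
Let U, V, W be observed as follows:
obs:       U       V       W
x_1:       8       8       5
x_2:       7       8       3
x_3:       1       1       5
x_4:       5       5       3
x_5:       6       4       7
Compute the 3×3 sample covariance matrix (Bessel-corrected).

Step 1 — column means:
  mean(U) = (8 + 7 + 1 + 5 + 6) / 5 = 27/5 = 5.4
  mean(V) = (8 + 8 + 1 + 5 + 4) / 5 = 26/5 = 5.2
  mean(W) = (5 + 3 + 5 + 3 + 7) / 5 = 23/5 = 4.6

Step 2 — sample covariance S[i,j] = (1/(n-1)) · Σ_k (x_{k,i} - mean_i) · (x_{k,j} - mean_j), with n-1 = 4.
  S[U,U] = ((2.6)·(2.6) + (1.6)·(1.6) + (-4.4)·(-4.4) + (-0.4)·(-0.4) + (0.6)·(0.6)) / 4 = 29.2/4 = 7.3
  S[U,V] = ((2.6)·(2.8) + (1.6)·(2.8) + (-4.4)·(-4.2) + (-0.4)·(-0.2) + (0.6)·(-1.2)) / 4 = 29.6/4 = 7.4
  S[U,W] = ((2.6)·(0.4) + (1.6)·(-1.6) + (-4.4)·(0.4) + (-0.4)·(-1.6) + (0.6)·(2.4)) / 4 = -1.2/4 = -0.3
  S[V,V] = ((2.8)·(2.8) + (2.8)·(2.8) + (-4.2)·(-4.2) + (-0.2)·(-0.2) + (-1.2)·(-1.2)) / 4 = 34.8/4 = 8.7
  S[V,W] = ((2.8)·(0.4) + (2.8)·(-1.6) + (-4.2)·(0.4) + (-0.2)·(-1.6) + (-1.2)·(2.4)) / 4 = -7.6/4 = -1.9
  S[W,W] = ((0.4)·(0.4) + (-1.6)·(-1.6) + (0.4)·(0.4) + (-1.6)·(-1.6) + (2.4)·(2.4)) / 4 = 11.2/4 = 2.8

S is symmetric (S[j,i] = S[i,j]). Assembling:

S = [[7.3, 7.4, -0.3],
 [7.4, 8.7, -1.9],
 [-0.3, -1.9, 2.8]]


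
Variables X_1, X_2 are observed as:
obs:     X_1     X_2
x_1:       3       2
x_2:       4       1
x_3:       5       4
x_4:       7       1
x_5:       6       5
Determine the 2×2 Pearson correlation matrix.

Step 1 — column means:
  mean(X_1) = (3 + 4 + 5 + 7 + 6) / 5 = 25/5 = 5
  mean(X_2) = (2 + 1 + 4 + 1 + 5) / 5 = 13/5 = 2.6

Step 2 — sample variances and covariances s[i,j] = (1/(n-1)) · Σ_k (x_{k,i} - mean_i) · (x_{k,j} - mean_j), with n-1 = 4:
  s[X_1,X_1] = ((-2)·(-2) + (-1)·(-1) + (0)·(0) + (2)·(2) + (1)·(1)) / 4 = 10/4 = 2.5
  s[X_1,X_2] = ((-2)·(-0.6) + (-1)·(-1.6) + (0)·(1.4) + (2)·(-1.6) + (1)·(2.4)) / 4 = 2/4 = 0.5
  s[X_2,X_2] = ((-0.6)·(-0.6) + (-1.6)·(-1.6) + (1.4)·(1.4) + (-1.6)·(-1.6) + (2.4)·(2.4)) / 4 = 13.2/4 = 3.3
  Sample standard deviations s_i = √(s[i,i]):
  s(X_1) = √(2.5) = 1.5811
  s(X_2) = √(3.3) = 1.8166

Step 3 — r_{ij} = s_{ij} / (s_i · s_j):
  r[X_1,X_1] = 1 (diagonal).
  r[X_1,X_2] = 0.5 / (1.5811 · 1.8166) = 0.5 / 2.8723 = 0.1741
  r[X_2,X_2] = 1 (diagonal).

R is symmetric with unit diagonal. Assembling:

R = [[1, 0.1741],
 [0.1741, 1]]


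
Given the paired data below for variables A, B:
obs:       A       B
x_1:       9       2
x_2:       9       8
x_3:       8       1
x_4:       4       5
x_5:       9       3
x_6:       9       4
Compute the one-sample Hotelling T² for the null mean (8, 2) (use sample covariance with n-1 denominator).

Step 1 — sample mean vector:
  mean(A) = (9 + 9 + 8 + 4 + 9 + 9) / 6 = 48/6 = 8
  mean(B) = (2 + 8 + 1 + 5 + 3 + 4) / 6 = 23/6 = 3.8333
  x̄ = (8, 3.8333),  deviation x̄ - mu_0 = (8, 3.8333) - (8, 2) = (0, 1.8333).

Step 2 — sample covariance matrix, S[i,j] = (1/(n-1)) · Σ_k (x_{k,i} - mean_i) · (x_{k,j} - mean_j), divisor n-1 = 5:
  S[A,A] = ((1)·(1) + (1)·(1) + (0)·(0) + (-4)·(-4) + (1)·(1) + (1)·(1)) / 5 = 20/5 = 4
  S[A,B] = ((1)·(-1.8333) + (1)·(4.1667) + (0)·(-2.8333) + (-4)·(1.1667) + (1)·(-0.8333) + (1)·(0.1667)) / 5 = -3/5 = -0.6
  S[B,B] = ((-1.8333)·(-1.8333) + (4.1667)·(4.1667) + (-2.8333)·(-2.8333) + (1.1667)·(1.1667) + (-0.8333)·(-0.8333) + (0.1667)·(0.1667)) / 5 = 30.8333/5 = 6.1667
  S = [[4, -0.6],
 [-0.6, 6.1667]].

Step 3 — invert S. det(S) = 4·6.1667 - (-0.6)² = 24.3067.
  S^{-1} = (1/det) · [[d, -b], [-b, a]] = [[0.2537, 0.0247],
 [0.0247, 0.1646]].

Step 4 — quadratic form (x̄ - mu_0)^T · S^{-1} · (x̄ - mu_0):
  S^{-1} · (x̄ - mu_0) = (0.0453, 0.3017),
  (x̄ - mu_0)^T · [...] = (0)·(0.0453) + (1.8333)·(0.3017) = 0.5531.

Step 5 — scale by n: T² = 6 · 0.5531 = 3.3187.

T² ≈ 3.3187


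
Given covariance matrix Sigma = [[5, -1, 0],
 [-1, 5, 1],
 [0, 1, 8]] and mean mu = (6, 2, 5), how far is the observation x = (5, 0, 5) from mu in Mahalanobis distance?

Step 1 — centre the observation: (x - mu) = (-1, -2, 0).

Step 2 — invert Sigma (cofactor / det for 3×3, or solve directly):
  Sigma^{-1} = [[0.2086, 0.0428, -0.0053],
 [0.0428, 0.2139, -0.0267],
 [-0.0053, -0.0267, 0.1283]].

Step 3 — form the quadratic (x - mu)^T · Sigma^{-1} · (x - mu):
  Sigma^{-1} · (x - mu) = (-0.2941, -0.4706, 0.0588).
  (x - mu)^T · [Sigma^{-1} · (x - mu)] = (-1)·(-0.2941) + (-2)·(-0.4706) + (0)·(0.0588) = 1.2353.

Step 4 — take square root: d = √(1.2353) ≈ 1.1114.

d(x, mu) = √(1.2353) ≈ 1.1114


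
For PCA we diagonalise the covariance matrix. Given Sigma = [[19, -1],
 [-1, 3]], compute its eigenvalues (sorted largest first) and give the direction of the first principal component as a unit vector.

Step 1 — characteristic polynomial of 2×2 Sigma:
  det(Sigma - λI) = λ² - trace · λ + det = 0.
  trace = 19 + 3 = 22, det = 19·3 - (-1)² = 56.
Step 2 — discriminant:
  Δ = trace² - 4·det = 484 - 224 = 260.
Step 3 — eigenvalues:
  λ = (trace ± √Δ)/2 = (22 ± 16.1245)/2,
  λ_1 = 19.0623,  λ_2 = 2.9377.

Step 4 — unit eigenvector for λ_1: solve (Sigma - λ_1 I)v = 0. First row:
  (19 - 19.0623)·v_x + (-1)·v_y = 0, i.e. (-0.0623)·v_x + (-1)·v_y = 0,
  so v ∝ (b, λ_1 - a) = (-1, 0.0623); multiply by -1 so the first entry is positive: u = (1, -0.0623).
  ||u|| = √((1)² + (-0.0623)²) = √(1.0039) ≈ 1.0019,
  v_1 = u/||u|| ≈ (0.9981, -0.0621) (||v_1|| = 1).

λ_1 = 19.0623,  λ_2 = 2.9377;  v_1 ≈ (0.9981, -0.0621)


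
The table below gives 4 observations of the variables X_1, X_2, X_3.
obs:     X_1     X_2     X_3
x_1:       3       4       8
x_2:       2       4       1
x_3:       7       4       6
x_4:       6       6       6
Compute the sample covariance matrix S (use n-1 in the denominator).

Step 1 — column means:
  mean(X_1) = (3 + 2 + 7 + 6) / 4 = 18/4 = 4.5
  mean(X_2) = (4 + 4 + 4 + 6) / 4 = 18/4 = 4.5
  mean(X_3) = (8 + 1 + 6 + 6) / 4 = 21/4 = 5.25

Step 2 — sample covariance S[i,j] = (1/(n-1)) · Σ_k (x_{k,i} - mean_i) · (x_{k,j} - mean_j), with n-1 = 3.
  S[X_1,X_1] = ((-1.5)·(-1.5) + (-2.5)·(-2.5) + (2.5)·(2.5) + (1.5)·(1.5)) / 3 = 17/3 = 5.6667
  S[X_1,X_2] = ((-1.5)·(-0.5) + (-2.5)·(-0.5) + (2.5)·(-0.5) + (1.5)·(1.5)) / 3 = 3/3 = 1
  S[X_1,X_3] = ((-1.5)·(2.75) + (-2.5)·(-4.25) + (2.5)·(0.75) + (1.5)·(0.75)) / 3 = 9.5/3 = 3.1667
  S[X_2,X_2] = ((-0.5)·(-0.5) + (-0.5)·(-0.5) + (-0.5)·(-0.5) + (1.5)·(1.5)) / 3 = 3/3 = 1
  S[X_2,X_3] = ((-0.5)·(2.75) + (-0.5)·(-4.25) + (-0.5)·(0.75) + (1.5)·(0.75)) / 3 = 1.5/3 = 0.5
  S[X_3,X_3] = ((2.75)·(2.75) + (-4.25)·(-4.25) + (0.75)·(0.75) + (0.75)·(0.75)) / 3 = 26.75/3 = 8.9167

S is symmetric (S[j,i] = S[i,j]). Assembling:

S = [[5.6667, 1, 3.1667],
 [1, 1, 0.5],
 [3.1667, 0.5, 8.9167]]


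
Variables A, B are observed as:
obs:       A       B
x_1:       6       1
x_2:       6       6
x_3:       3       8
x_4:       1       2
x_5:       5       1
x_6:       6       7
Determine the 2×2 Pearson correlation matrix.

Step 1 — column means:
  mean(A) = (6 + 6 + 3 + 1 + 5 + 6) / 6 = 27/6 = 4.5
  mean(B) = (1 + 6 + 8 + 2 + 1 + 7) / 6 = 25/6 = 4.1667

Step 2 — sample variances and covariances s[i,j] = (1/(n-1)) · Σ_k (x_{k,i} - mean_i) · (x_{k,j} - mean_j), with n-1 = 5:
  s[A,A] = ((1.5)·(1.5) + (1.5)·(1.5) + (-1.5)·(-1.5) + (-3.5)·(-3.5) + (0.5)·(0.5) + (1.5)·(1.5)) / 5 = 21.5/5 = 4.3
  s[A,B] = ((1.5)·(-3.1667) + (1.5)·(1.8333) + (-1.5)·(3.8333) + (-3.5)·(-2.1667) + (0.5)·(-3.1667) + (1.5)·(2.8333)) / 5 = 2.5/5 = 0.5
  s[B,B] = ((-3.1667)·(-3.1667) + (1.8333)·(1.8333) + (3.8333)·(3.8333) + (-2.1667)·(-2.1667) + (-3.1667)·(-3.1667) + (2.8333)·(2.8333)) / 5 = 50.8333/5 = 10.1667
  Sample standard deviations s_i = √(s[i,i]):
  s(A) = √(4.3) = 2.0736
  s(B) = √(10.1667) = 3.1885

Step 3 — r_{ij} = s_{ij} / (s_i · s_j):
  r[A,A] = 1 (diagonal).
  r[A,B] = 0.5 / (2.0736 · 3.1885) = 0.5 / 6.6119 = 0.0756
  r[B,B] = 1 (diagonal).

R is symmetric with unit diagonal. Assembling:

R = [[1, 0.0756],
 [0.0756, 1]]


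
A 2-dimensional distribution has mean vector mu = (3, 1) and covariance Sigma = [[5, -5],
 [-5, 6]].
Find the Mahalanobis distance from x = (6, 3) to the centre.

Step 1 — centre the observation: (x - mu) = (3, 2).

Step 2 — invert Sigma. det(Sigma) = 5·6 - (-5)² = 5.
  Sigma^{-1} = (1/det) · [[d, -b], [-b, a]] = [[1.2, 1],
 [1, 1]].

Step 3 — form the quadratic (x - mu)^T · Sigma^{-1} · (x - mu):
  Sigma^{-1} · (x - mu) = (5.6, 5).
  (x - mu)^T · [Sigma^{-1} · (x - mu)] = (3)·(5.6) + (2)·(5) = 26.8.

Step 4 — take square root: d = √(26.8) ≈ 5.1769.

d(x, mu) = √(26.8) ≈ 5.1769


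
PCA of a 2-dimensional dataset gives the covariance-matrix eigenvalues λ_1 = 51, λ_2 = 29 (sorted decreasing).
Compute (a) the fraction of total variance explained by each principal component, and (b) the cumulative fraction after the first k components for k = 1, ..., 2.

Step 1 — total variance = trace(Sigma) = Σ λ_i = 51 + 29 = 80.

Step 2 — fraction explained by component i = λ_i / Σ λ:
  PC1: 51/80 = 0.6375
  PC2: 29/80 = 0.3625

Step 3 — cumulative fraction after k components = (λ_1 + ... + λ_k) / Σ λ:
  k = 1: 51/80 = 0.6375
  k = 2: (51 + 29)/80 = 80/80 = 1

Summary (fraction, with percent):

explained: PC1 0.6375 (63.75%), PC2 0.3625 (36.25%);  cumulative: 0.6375, 1


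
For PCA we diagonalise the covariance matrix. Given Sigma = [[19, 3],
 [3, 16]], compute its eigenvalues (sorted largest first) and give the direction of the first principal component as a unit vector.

Step 1 — characteristic polynomial of 2×2 Sigma:
  det(Sigma - λI) = λ² - trace · λ + det = 0.
  trace = 19 + 16 = 35, det = 19·16 - (3)² = 295.
Step 2 — discriminant:
  Δ = trace² - 4·det = 1225 - 1180 = 45.
Step 3 — eigenvalues:
  λ = (trace ± √Δ)/2 = (35 ± 6.7082)/2,
  λ_1 = 20.8541,  λ_2 = 14.1459.

Step 4 — unit eigenvector for λ_1: solve (Sigma - λ_1 I)v = 0. First row:
  (19 - 20.8541)·v_x + (3)·v_y = 0, i.e. (-1.8541)·v_x + (3)·v_y = 0,
  so v ∝ (b, λ_1 - a) = (3, 1.8541) = u.
  ||u|| = √((3)² + (1.8541)²) = √(12.4377) ≈ 3.5267,
  v_1 = u/||u|| ≈ (0.8507, 0.5257) (||v_1|| = 1).

λ_1 = 20.8541,  λ_2 = 14.1459;  v_1 ≈ (0.8507, 0.5257)


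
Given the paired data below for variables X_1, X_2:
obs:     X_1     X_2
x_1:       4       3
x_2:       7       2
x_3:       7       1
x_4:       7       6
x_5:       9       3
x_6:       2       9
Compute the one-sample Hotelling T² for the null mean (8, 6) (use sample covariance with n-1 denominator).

Step 1 — sample mean vector:
  mean(X_1) = (4 + 7 + 7 + 7 + 9 + 2) / 6 = 36/6 = 6
  mean(X_2) = (3 + 2 + 1 + 6 + 3 + 9) / 6 = 24/6 = 4
  x̄ = (6, 4),  deviation x̄ - mu_0 = (6, 4) - (8, 6) = (-2, -2).

Step 2 — sample covariance matrix, S[i,j] = (1/(n-1)) · Σ_k (x_{k,i} - mean_i) · (x_{k,j} - mean_j), divisor n-1 = 5:
  S[X_1,X_1] = ((-2)·(-2) + (1)·(1) + (1)·(1) + (1)·(1) + (3)·(3) + (-4)·(-4)) / 5 = 32/5 = 6.4
  S[X_1,X_2] = ((-2)·(-1) + (1)·(-2) + (1)·(-3) + (1)·(2) + (3)·(-1) + (-4)·(5)) / 5 = -24/5 = -4.8
  S[X_2,X_2] = ((-1)·(-1) + (-2)·(-2) + (-3)·(-3) + (2)·(2) + (-1)·(-1) + (5)·(5)) / 5 = 44/5 = 8.8
  S = [[6.4, -4.8],
 [-4.8, 8.8]].

Step 3 — invert S. det(S) = 6.4·8.8 - (-4.8)² = 33.28.
  S^{-1} = (1/det) · [[d, -b], [-b, a]] = [[0.2644, 0.1442],
 [0.1442, 0.1923]].

Step 4 — quadratic form (x̄ - mu_0)^T · S^{-1} · (x̄ - mu_0):
  S^{-1} · (x̄ - mu_0) = (-0.8173, -0.6731),
  (x̄ - mu_0)^T · [...] = (-2)·(-0.8173) + (-2)·(-0.6731) = 2.9808.

Step 5 — scale by n: T² = 6 · 2.9808 = 17.8846.

T² ≈ 17.8846


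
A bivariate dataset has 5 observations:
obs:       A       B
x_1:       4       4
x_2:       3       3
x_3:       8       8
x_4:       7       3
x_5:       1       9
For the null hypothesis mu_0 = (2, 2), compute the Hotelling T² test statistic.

Step 1 — sample mean vector:
  mean(A) = (4 + 3 + 8 + 7 + 1) / 5 = 23/5 = 4.6
  mean(B) = (4 + 3 + 8 + 3 + 9) / 5 = 27/5 = 5.4
  x̄ = (4.6, 5.4),  deviation x̄ - mu_0 = (4.6, 5.4) - (2, 2) = (2.6, 3.4).

Step 2 — sample covariance matrix, S[i,j] = (1/(n-1)) · Σ_k (x_{k,i} - mean_i) · (x_{k,j} - mean_j), divisor n-1 = 4:
  S[A,A] = ((-0.6)·(-0.6) + (-1.6)·(-1.6) + (3.4)·(3.4) + (2.4)·(2.4) + (-3.6)·(-3.6)) / 4 = 33.2/4 = 8.3
  S[A,B] = ((-0.6)·(-1.4) + (-1.6)·(-2.4) + (3.4)·(2.6) + (2.4)·(-2.4) + (-3.6)·(3.6)) / 4 = -5.2/4 = -1.3
  S[B,B] = ((-1.4)·(-1.4) + (-2.4)·(-2.4) + (2.6)·(2.6) + (-2.4)·(-2.4) + (3.6)·(3.6)) / 4 = 33.2/4 = 8.3
  S = [[8.3, -1.3],
 [-1.3, 8.3]].

Step 3 — invert S. det(S) = 8.3·8.3 - (-1.3)² = 67.2.
  S^{-1} = (1/det) · [[d, -b], [-b, a]] = [[0.1235, 0.0193],
 [0.0193, 0.1235]].

Step 4 — quadratic form (x̄ - mu_0)^T · S^{-1} · (x̄ - mu_0):
  S^{-1} · (x̄ - mu_0) = (0.3869, 0.4702),
  (x̄ - mu_0)^T · [...] = (2.6)·(0.3869) + (3.4)·(0.4702) = 2.6048.

Step 5 — scale by n: T² = 5 · 2.6048 = 13.0238.

T² ≈ 13.0238


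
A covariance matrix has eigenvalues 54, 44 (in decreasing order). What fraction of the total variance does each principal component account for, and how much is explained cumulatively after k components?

Step 1 — total variance = trace(Sigma) = Σ λ_i = 54 + 44 = 98.

Step 2 — fraction explained by component i = λ_i / Σ λ:
  PC1: 54/98 = 0.551
  PC2: 44/98 = 0.449

Step 3 — cumulative fraction after k components = (λ_1 + ... + λ_k) / Σ λ:
  k = 1: 54/98 = 0.551
  k = 2: (54 + 44)/98 = 98/98 = 1

Summary (fraction, with percent):

explained: PC1 0.551 (55.1%), PC2 0.449 (44.9%);  cumulative: 0.551, 1


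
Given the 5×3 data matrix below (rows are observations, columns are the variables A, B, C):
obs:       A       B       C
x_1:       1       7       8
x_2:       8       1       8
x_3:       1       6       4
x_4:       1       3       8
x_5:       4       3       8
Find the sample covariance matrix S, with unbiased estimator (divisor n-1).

Step 1 — column means:
  mean(A) = (1 + 8 + 1 + 1 + 4) / 5 = 15/5 = 3
  mean(B) = (7 + 1 + 6 + 3 + 3) / 5 = 20/5 = 4
  mean(C) = (8 + 8 + 4 + 8 + 8) / 5 = 36/5 = 7.2

Step 2 — sample covariance S[i,j] = (1/(n-1)) · Σ_k (x_{k,i} - mean_i) · (x_{k,j} - mean_j), with n-1 = 4.
  S[A,A] = ((-2)·(-2) + (5)·(5) + (-2)·(-2) + (-2)·(-2) + (1)·(1)) / 4 = 38/4 = 9.5
  S[A,B] = ((-2)·(3) + (5)·(-3) + (-2)·(2) + (-2)·(-1) + (1)·(-1)) / 4 = -24/4 = -6
  S[A,C] = ((-2)·(0.8) + (5)·(0.8) + (-2)·(-3.2) + (-2)·(0.8) + (1)·(0.8)) / 4 = 8/4 = 2
  S[B,B] = ((3)·(3) + (-3)·(-3) + (2)·(2) + (-1)·(-1) + (-1)·(-1)) / 4 = 24/4 = 6
  S[B,C] = ((3)·(0.8) + (-3)·(0.8) + (2)·(-3.2) + (-1)·(0.8) + (-1)·(0.8)) / 4 = -8/4 = -2
  S[C,C] = ((0.8)·(0.8) + (0.8)·(0.8) + (-3.2)·(-3.2) + (0.8)·(0.8) + (0.8)·(0.8)) / 4 = 12.8/4 = 3.2

S is symmetric (S[j,i] = S[i,j]). Assembling:

S = [[9.5, -6, 2],
 [-6, 6, -2],
 [2, -2, 3.2]]


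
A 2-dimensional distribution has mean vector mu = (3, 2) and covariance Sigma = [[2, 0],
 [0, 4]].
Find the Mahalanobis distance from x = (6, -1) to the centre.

Step 1 — centre the observation: (x - mu) = (3, -3).

Step 2 — invert Sigma. det(Sigma) = 2·4 - (0)² = 8.
  Sigma^{-1} = (1/det) · [[d, -b], [-b, a]] = [[0.5, 0],
 [0, 0.25]].

Step 3 — form the quadratic (x - mu)^T · Sigma^{-1} · (x - mu):
  Sigma^{-1} · (x - mu) = (1.5, -0.75).
  (x - mu)^T · [Sigma^{-1} · (x - mu)] = (3)·(1.5) + (-3)·(-0.75) = 6.75.

Step 4 — take square root: d = √(6.75) ≈ 2.5981.

d(x, mu) = √(6.75) ≈ 2.5981


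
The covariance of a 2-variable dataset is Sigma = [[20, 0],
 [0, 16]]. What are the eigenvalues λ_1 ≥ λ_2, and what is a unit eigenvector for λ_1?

Step 1 — characteristic polynomial of 2×2 Sigma:
  det(Sigma - λI) = λ² - trace · λ + det = 0.
  trace = 20 + 16 = 36, det = 20·16 - (0)² = 320.
Step 2 — discriminant:
  Δ = trace² - 4·det = 1296 - 1280 = 16.
Step 3 — eigenvalues:
  λ = (trace ± √Δ)/2 = (36 ± 4)/2,
  λ_1 = 20,  λ_2 = 16.

Step 4 — unit eigenvector for λ_1: Sigma is diagonal, so its eigenvectors are the coordinate axes. λ_1 = 20 is the diagonal entry on the first coordinate axis, hence
  v_1 = (1, 0) (||v_1|| = 1).

λ_1 = 20,  λ_2 = 16;  v_1 ≈ (1, 0)


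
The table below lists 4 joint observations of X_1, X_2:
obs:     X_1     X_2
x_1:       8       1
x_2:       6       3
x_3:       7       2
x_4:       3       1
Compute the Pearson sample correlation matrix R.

Step 1 — column means:
  mean(X_1) = (8 + 6 + 7 + 3) / 4 = 24/4 = 6
  mean(X_2) = (1 + 3 + 2 + 1) / 4 = 7/4 = 1.75

Step 2 — sample variances and covariances s[i,j] = (1/(n-1)) · Σ_k (x_{k,i} - mean_i) · (x_{k,j} - mean_j), with n-1 = 3:
  s[X_1,X_1] = ((2)·(2) + (0)·(0) + (1)·(1) + (-3)·(-3)) / 3 = 14/3 = 4.6667
  s[X_1,X_2] = ((2)·(-0.75) + (0)·(1.25) + (1)·(0.25) + (-3)·(-0.75)) / 3 = 1/3 = 0.3333
  s[X_2,X_2] = ((-0.75)·(-0.75) + (1.25)·(1.25) + (0.25)·(0.25) + (-0.75)·(-0.75)) / 3 = 2.75/3 = 0.9167
  Sample standard deviations s_i = √(s[i,i]):
  s(X_1) = √(4.6667) = 2.1602
  s(X_2) = √(0.9167) = 0.9574

Step 3 — r_{ij} = s_{ij} / (s_i · s_j):
  r[X_1,X_1] = 1 (diagonal).
  r[X_1,X_2] = 0.3333 / (2.1602 · 0.9574) = 0.3333 / 2.0683 = 0.1612
  r[X_2,X_2] = 1 (diagonal).

R is symmetric with unit diagonal. Assembling:

R = [[1, 0.1612],
 [0.1612, 1]]


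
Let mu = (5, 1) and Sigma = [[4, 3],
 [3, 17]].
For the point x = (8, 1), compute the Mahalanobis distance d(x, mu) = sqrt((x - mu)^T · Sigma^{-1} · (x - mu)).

Step 1 — centre the observation: (x - mu) = (3, 0).

Step 2 — invert Sigma. det(Sigma) = 4·17 - (3)² = 59.
  Sigma^{-1} = (1/det) · [[d, -b], [-b, a]] = [[0.2881, -0.0508],
 [-0.0508, 0.0678]].

Step 3 — form the quadratic (x - mu)^T · Sigma^{-1} · (x - mu):
  Sigma^{-1} · (x - mu) = (0.8644, -0.1525).
  (x - mu)^T · [Sigma^{-1} · (x - mu)] = (3)·(0.8644) + (0)·(-0.1525) = 2.5932.

Step 4 — take square root: d = √(2.5932) ≈ 1.6103.

d(x, mu) = √(2.5932) ≈ 1.6103


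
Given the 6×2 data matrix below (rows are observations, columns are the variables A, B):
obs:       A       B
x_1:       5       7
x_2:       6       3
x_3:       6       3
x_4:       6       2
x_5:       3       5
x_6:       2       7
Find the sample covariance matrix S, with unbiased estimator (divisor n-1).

Step 1 — column means:
  mean(A) = (5 + 6 + 6 + 6 + 3 + 2) / 6 = 28/6 = 4.6667
  mean(B) = (7 + 3 + 3 + 2 + 5 + 7) / 6 = 27/6 = 4.5

Step 2 — sample covariance S[i,j] = (1/(n-1)) · Σ_k (x_{k,i} - mean_i) · (x_{k,j} - mean_j), with n-1 = 5.
  S[A,A] = ((0.3333)·(0.3333) + (1.3333)·(1.3333) + (1.3333)·(1.3333) + (1.3333)·(1.3333) + (-1.6667)·(-1.6667) + (-2.6667)·(-2.6667)) / 5 = 15.3333/5 = 3.0667
  S[A,B] = ((0.3333)·(2.5) + (1.3333)·(-1.5) + (1.3333)·(-1.5) + (1.3333)·(-2.5) + (-1.6667)·(0.5) + (-2.6667)·(2.5)) / 5 = -14/5 = -2.8
  S[B,B] = ((2.5)·(2.5) + (-1.5)·(-1.5) + (-1.5)·(-1.5) + (-2.5)·(-2.5) + (0.5)·(0.5) + (2.5)·(2.5)) / 5 = 23.5/5 = 4.7

S is symmetric (S[j,i] = S[i,j]). Assembling:

S = [[3.0667, -2.8],
 [-2.8, 4.7]]


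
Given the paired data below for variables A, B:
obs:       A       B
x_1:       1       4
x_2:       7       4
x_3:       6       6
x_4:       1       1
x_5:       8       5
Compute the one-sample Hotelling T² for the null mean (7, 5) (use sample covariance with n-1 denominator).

Step 1 — sample mean vector:
  mean(A) = (1 + 7 + 6 + 1 + 8) / 5 = 23/5 = 4.6
  mean(B) = (4 + 4 + 6 + 1 + 5) / 5 = 20/5 = 4
  x̄ = (4.6, 4),  deviation x̄ - mu_0 = (4.6, 4) - (7, 5) = (-2.4, -1).

Step 2 — sample covariance matrix, S[i,j] = (1/(n-1)) · Σ_k (x_{k,i} - mean_i) · (x_{k,j} - mean_j), divisor n-1 = 4:
  S[A,A] = ((-3.6)·(-3.6) + (2.4)·(2.4) + (1.4)·(1.4) + (-3.6)·(-3.6) + (3.4)·(3.4)) / 4 = 45.2/4 = 11.3
  S[A,B] = ((-3.6)·(0) + (2.4)·(0) + (1.4)·(2) + (-3.6)·(-3) + (3.4)·(1)) / 4 = 17/4 = 4.25
  S[B,B] = ((0)·(0) + (0)·(0) + (2)·(2) + (-3)·(-3) + (1)·(1)) / 4 = 14/4 = 3.5
  S = [[11.3, 4.25],
 [4.25, 3.5]].

Step 3 — invert S. det(S) = 11.3·3.5 - (4.25)² = 21.4875.
  S^{-1} = (1/det) · [[d, -b], [-b, a]] = [[0.1629, -0.1978],
 [-0.1978, 0.5259]].

Step 4 — quadratic form (x̄ - mu_0)^T · S^{-1} · (x̄ - mu_0):
  S^{-1} · (x̄ - mu_0) = (-0.1931, -0.0512),
  (x̄ - mu_0)^T · [...] = (-2.4)·(-0.1931) + (-1)·(-0.0512) = 0.5147.

Step 5 — scale by n: T² = 5 · 0.5147 = 2.5736.

T² ≈ 2.5736


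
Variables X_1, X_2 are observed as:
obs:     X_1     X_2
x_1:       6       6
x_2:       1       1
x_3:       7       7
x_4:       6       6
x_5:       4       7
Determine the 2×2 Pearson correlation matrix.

Step 1 — column means:
  mean(X_1) = (6 + 1 + 7 + 6 + 4) / 5 = 24/5 = 4.8
  mean(X_2) = (6 + 1 + 7 + 6 + 7) / 5 = 27/5 = 5.4

Step 2 — sample variances and covariances s[i,j] = (1/(n-1)) · Σ_k (x_{k,i} - mean_i) · (x_{k,j} - mean_j), with n-1 = 4:
  s[X_1,X_1] = ((1.2)·(1.2) + (-3.8)·(-3.8) + (2.2)·(2.2) + (1.2)·(1.2) + (-0.8)·(-0.8)) / 4 = 22.8/4 = 5.7
  s[X_1,X_2] = ((1.2)·(0.6) + (-3.8)·(-4.4) + (2.2)·(1.6) + (1.2)·(0.6) + (-0.8)·(1.6)) / 4 = 20.4/4 = 5.1
  s[X_2,X_2] = ((0.6)·(0.6) + (-4.4)·(-4.4) + (1.6)·(1.6) + (0.6)·(0.6) + (1.6)·(1.6)) / 4 = 25.2/4 = 6.3
  Sample standard deviations s_i = √(s[i,i]):
  s(X_1) = √(5.7) = 2.3875
  s(X_2) = √(6.3) = 2.51

Step 3 — r_{ij} = s_{ij} / (s_i · s_j):
  r[X_1,X_1] = 1 (diagonal).
  r[X_1,X_2] = 5.1 / (2.3875 · 2.51) = 5.1 / 5.9925 = 0.8511
  r[X_2,X_2] = 1 (diagonal).

R is symmetric with unit diagonal. Assembling:

R = [[1, 0.8511],
 [0.8511, 1]]


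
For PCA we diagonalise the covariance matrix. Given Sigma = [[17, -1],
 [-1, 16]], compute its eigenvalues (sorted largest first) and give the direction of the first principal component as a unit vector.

Step 1 — characteristic polynomial of 2×2 Sigma:
  det(Sigma - λI) = λ² - trace · λ + det = 0.
  trace = 17 + 16 = 33, det = 17·16 - (-1)² = 271.
Step 2 — discriminant:
  Δ = trace² - 4·det = 1089 - 1084 = 5.
Step 3 — eigenvalues:
  λ = (trace ± √Δ)/2 = (33 ± 2.2361)/2,
  λ_1 = 17.618,  λ_2 = 15.382.

Step 4 — unit eigenvector for λ_1: solve (Sigma - λ_1 I)v = 0. First row:
  (17 - 17.618)·v_x + (-1)·v_y = 0, i.e. (-0.618)·v_x + (-1)·v_y = 0,
  so v ∝ (b, λ_1 - a) = (-1, 0.618); multiply by -1 so the first entry is positive: u = (1, -0.618).
  ||u|| = √((1)² + (-0.618)²) = √(1.382) ≈ 1.1756,
  v_1 = u/||u|| ≈ (0.8507, -0.5257) (||v_1|| = 1).

λ_1 = 17.618,  λ_2 = 15.382;  v_1 ≈ (0.8507, -0.5257)


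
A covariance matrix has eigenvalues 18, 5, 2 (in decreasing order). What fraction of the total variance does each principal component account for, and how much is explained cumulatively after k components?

Step 1 — total variance = trace(Sigma) = Σ λ_i = 18 + 5 + 2 = 25.

Step 2 — fraction explained by component i = λ_i / Σ λ:
  PC1: 18/25 = 0.72
  PC2: 5/25 = 0.2
  PC3: 2/25 = 0.08

Step 3 — cumulative fraction after k components = (λ_1 + ... + λ_k) / Σ λ:
  k = 1: 18/25 = 0.72
  k = 2: (18 + 5)/25 = 23/25 = 0.92
  k = 3: (18 + 5 + 2)/25 = 25/25 = 1

Summary (fraction, with percent):

explained: PC1 0.72 (72%), PC2 0.2 (20%), PC3 0.08 (8%);  cumulative: 0.72, 0.92, 1


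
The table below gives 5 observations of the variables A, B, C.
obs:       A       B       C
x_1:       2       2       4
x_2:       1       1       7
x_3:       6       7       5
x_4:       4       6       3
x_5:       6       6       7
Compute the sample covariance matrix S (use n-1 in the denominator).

Step 1 — column means:
  mean(A) = (2 + 1 + 6 + 4 + 6) / 5 = 19/5 = 3.8
  mean(B) = (2 + 1 + 7 + 6 + 6) / 5 = 22/5 = 4.4
  mean(C) = (4 + 7 + 5 + 3 + 7) / 5 = 26/5 = 5.2

Step 2 — sample covariance S[i,j] = (1/(n-1)) · Σ_k (x_{k,i} - mean_i) · (x_{k,j} - mean_j), with n-1 = 4.
  S[A,A] = ((-1.8)·(-1.8) + (-2.8)·(-2.8) + (2.2)·(2.2) + (0.2)·(0.2) + (2.2)·(2.2)) / 4 = 20.8/4 = 5.2
  S[A,B] = ((-1.8)·(-2.4) + (-2.8)·(-3.4) + (2.2)·(2.6) + (0.2)·(1.6) + (2.2)·(1.6)) / 4 = 23.4/4 = 5.85
  S[A,C] = ((-1.8)·(-1.2) + (-2.8)·(1.8) + (2.2)·(-0.2) + (0.2)·(-2.2) + (2.2)·(1.8)) / 4 = 0.2/4 = 0.05
  S[B,B] = ((-2.4)·(-2.4) + (-3.4)·(-3.4) + (2.6)·(2.6) + (1.6)·(1.6) + (1.6)·(1.6)) / 4 = 29.2/4 = 7.3
  S[B,C] = ((-2.4)·(-1.2) + (-3.4)·(1.8) + (2.6)·(-0.2) + (1.6)·(-2.2) + (1.6)·(1.8)) / 4 = -4.4/4 = -1.1
  S[C,C] = ((-1.2)·(-1.2) + (1.8)·(1.8) + (-0.2)·(-0.2) + (-2.2)·(-2.2) + (1.8)·(1.8)) / 4 = 12.8/4 = 3.2

S is symmetric (S[j,i] = S[i,j]). Assembling:

S = [[5.2, 5.85, 0.05],
 [5.85, 7.3, -1.1],
 [0.05, -1.1, 3.2]]


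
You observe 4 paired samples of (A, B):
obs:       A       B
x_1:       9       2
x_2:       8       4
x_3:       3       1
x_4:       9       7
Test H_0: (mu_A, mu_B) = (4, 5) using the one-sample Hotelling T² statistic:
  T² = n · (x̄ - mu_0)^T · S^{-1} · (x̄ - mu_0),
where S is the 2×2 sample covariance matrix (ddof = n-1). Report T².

Step 1 — sample mean vector:
  mean(A) = (9 + 8 + 3 + 9) / 4 = 29/4 = 7.25
  mean(B) = (2 + 4 + 1 + 7) / 4 = 14/4 = 3.5
  x̄ = (7.25, 3.5),  deviation x̄ - mu_0 = (7.25, 3.5) - (4, 5) = (3.25, -1.5).

Step 2 — sample covariance matrix, S[i,j] = (1/(n-1)) · Σ_k (x_{k,i} - mean_i) · (x_{k,j} - mean_j), divisor n-1 = 3:
  S[A,A] = ((1.75)·(1.75) + (0.75)·(0.75) + (-4.25)·(-4.25) + (1.75)·(1.75)) / 3 = 24.75/3 = 8.25
  S[A,B] = ((1.75)·(-1.5) + (0.75)·(0.5) + (-4.25)·(-2.5) + (1.75)·(3.5)) / 3 = 14.5/3 = 4.8333
  S[B,B] = ((-1.5)·(-1.5) + (0.5)·(0.5) + (-2.5)·(-2.5) + (3.5)·(3.5)) / 3 = 21/3 = 7
  S = [[8.25, 4.8333],
 [4.8333, 7]].

Step 3 — invert S. det(S) = 8.25·7 - (4.8333)² = 34.3889.
  S^{-1} = (1/det) · [[d, -b], [-b, a]] = [[0.2036, -0.1405],
 [-0.1405, 0.2399]].

Step 4 — quadratic form (x̄ - mu_0)^T · S^{-1} · (x̄ - mu_0):
  S^{-1} · (x̄ - mu_0) = (0.8724, -0.8166),
  (x̄ - mu_0)^T · [...] = (3.25)·(0.8724) + (-1.5)·(-0.8166) = 4.0602.

Step 5 — scale by n: T² = 4 · 4.0602 = 16.2407.

T² ≈ 16.2407


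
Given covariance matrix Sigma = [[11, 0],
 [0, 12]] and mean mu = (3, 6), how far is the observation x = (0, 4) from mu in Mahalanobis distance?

Step 1 — centre the observation: (x - mu) = (-3, -2).

Step 2 — invert Sigma. det(Sigma) = 11·12 - (0)² = 132.
  Sigma^{-1} = (1/det) · [[d, -b], [-b, a]] = [[0.0909, 0],
 [0, 0.0833]].

Step 3 — form the quadratic (x - mu)^T · Sigma^{-1} · (x - mu):
  Sigma^{-1} · (x - mu) = (-0.2727, -0.1667).
  (x - mu)^T · [Sigma^{-1} · (x - mu)] = (-3)·(-0.2727) + (-2)·(-0.1667) = 1.1515.

Step 4 — take square root: d = √(1.1515) ≈ 1.0731.

d(x, mu) = √(1.1515) ≈ 1.0731


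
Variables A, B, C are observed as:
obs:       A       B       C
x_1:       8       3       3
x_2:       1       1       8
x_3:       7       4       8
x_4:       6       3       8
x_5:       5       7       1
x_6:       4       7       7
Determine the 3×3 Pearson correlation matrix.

Step 1 — column means:
  mean(A) = (8 + 1 + 7 + 6 + 5 + 4) / 6 = 31/6 = 5.1667
  mean(B) = (3 + 1 + 4 + 3 + 7 + 7) / 6 = 25/6 = 4.1667
  mean(C) = (3 + 8 + 8 + 8 + 1 + 7) / 6 = 35/6 = 5.8333

Step 2 — sample variances and covariances s[i,j] = (1/(n-1)) · Σ_k (x_{k,i} - mean_i) · (x_{k,j} - mean_j), with n-1 = 5:
  s[A,A] = ((2.8333)·(2.8333) + (-4.1667)·(-4.1667) + (1.8333)·(1.8333) + (0.8333)·(0.8333) + (-0.1667)·(-0.1667) + (-1.1667)·(-1.1667)) / 5 = 30.8333/5 = 6.1667
  s[A,B] = ((2.8333)·(-1.1667) + (-4.1667)·(-3.1667) + (1.8333)·(-0.1667) + (0.8333)·(-1.1667) + (-0.1667)·(2.8333) + (-1.1667)·(2.8333)) / 5 = 4.8333/5 = 0.9667
  s[A,C] = ((2.8333)·(-2.8333) + (-4.1667)·(2.1667) + (1.8333)·(2.1667) + (0.8333)·(2.1667) + (-0.1667)·(-4.8333) + (-1.1667)·(1.1667)) / 5 = -11.8333/5 = -2.3667
  s[B,B] = ((-1.1667)·(-1.1667) + (-3.1667)·(-3.1667) + (-0.1667)·(-0.1667) + (-1.1667)·(-1.1667) + (2.8333)·(2.8333) + (2.8333)·(2.8333)) / 5 = 28.8333/5 = 5.7667
  s[B,C] = ((-1.1667)·(-2.8333) + (-3.1667)·(2.1667) + (-0.1667)·(2.1667) + (-1.1667)·(2.1667) + (2.8333)·(-4.8333) + (2.8333)·(1.1667)) / 5 = -16.8333/5 = -3.3667
  s[C,C] = ((-2.8333)·(-2.8333) + (2.1667)·(2.1667) + (2.1667)·(2.1667) + (2.1667)·(2.1667) + (-4.8333)·(-4.8333) + (1.1667)·(1.1667)) / 5 = 46.8333/5 = 9.3667
  Sample standard deviations s_i = √(s[i,i]):
  s(A) = √(6.1667) = 2.4833
  s(B) = √(5.7667) = 2.4014
  s(C) = √(9.3667) = 3.0605

Step 3 — r_{ij} = s_{ij} / (s_i · s_j):
  r[A,A] = 1 (diagonal).
  r[A,B] = 0.9667 / (2.4833 · 2.4014) = 0.9667 / 5.9633 = 0.1621
  r[A,C] = -2.3667 / (2.4833 · 3.0605) = -2.3667 / 7.6001 = -0.3114
  r[B,B] = 1 (diagonal).
  r[B,C] = -3.3667 / (2.4014 · 3.0605) = -3.3667 / 7.3495 = -0.4581
  r[C,C] = 1 (diagonal).

R is symmetric with unit diagonal. Assembling:

R = [[1, 0.1621, -0.3114],
 [0.1621, 1, -0.4581],
 [-0.3114, -0.4581, 1]]


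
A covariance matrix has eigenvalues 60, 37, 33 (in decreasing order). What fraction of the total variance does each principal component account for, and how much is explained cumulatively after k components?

Step 1 — total variance = trace(Sigma) = Σ λ_i = 60 + 37 + 33 = 130.

Step 2 — fraction explained by component i = λ_i / Σ λ:
  PC1: 60/130 = 0.4615
  PC2: 37/130 = 0.2846
  PC3: 33/130 = 0.2538

Step 3 — cumulative fraction after k components = (λ_1 + ... + λ_k) / Σ λ:
  k = 1: 60/130 = 0.4615
  k = 2: (60 + 37)/130 = 97/130 = 0.7462
  k = 3: (60 + 37 + 33)/130 = 130/130 = 1

Summary (fraction, with percent):

explained: PC1 0.4615 (46.15%), PC2 0.2846 (28.46%), PC3 0.2538 (25.38%);  cumulative: 0.4615, 0.7462, 1


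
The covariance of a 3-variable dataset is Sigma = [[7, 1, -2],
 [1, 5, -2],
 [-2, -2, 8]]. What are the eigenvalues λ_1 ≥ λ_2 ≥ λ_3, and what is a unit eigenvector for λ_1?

Step 1 — characteristic polynomial p(λ) = det(λI - Sigma) = λ³ - tr·λ² + c_1·λ - det, where tr = trace, c_1 = sum of the principal 2×2 minors, det = det(Sigma):
  tr = 7 + 5 + 8 = 20,
  c_1 = (7·5 - (1)²) + (7·8 - (-2)²) + (5·8 - (-2)²) = 34 + 52 + 36 = 122,
  det = 7·(5·8 - (-2)²) - (1)·((1)·8 - (-2)·(-2)) + (-2)·((1)·(-2) - 5·(-2)) = 7·(36) - (1)·(4) + (-2)·(8) = 232.
  So p(λ) = λ³ - 20λ² + 122λ - 232.
Step 2 — look for an integer root (rational root theorem: any rational root is an integer divisor of 232). Testing λ = 4:
  p(4) = 64 - 320 + 488 - 232 = 0  ✓
  Dividing out (λ - 4): p(λ) = (λ - 4)(λ² - 16λ + 58).
Step 3 — remaining eigenvalues from the quadratic λ² - 16λ + 58 = 0:
  Δ = 16² - 4·58 = 256 - 232 = 24,  λ = (16 ± √24)/2 = (16 ± 4.899)/2 ≈ 10.4495 or 5.5505.
  Sorted: λ_1 = 10.4495,  λ_2 = 5.5505,  λ_3 = 4  (check: sum = 20 = tr ✓).

Step 4 — unit eigenvector for λ_1 ≈ 10.4495: v spans the null space of (Sigma - λ_1 I), whose rows are
  r_1 = (-3.4495, 1, -2),  r_2 = (1, -5.4495, -2),  r_3 = (-2, -2, -2.4495).
  v is orthogonal to every row, so take v ∝ r_1 × r_2 = ((1)·(-2) - (-2)·(-5.4495), (-2)·(1) - (-3.4495)·(-2), (-3.4495)·(-5.4495) - (1)·(1)) ≈ (-12.899, -8.899, 17.798).
  Rescale (multiply by -1 so the first nonzero entry is positive): u = (12.899, 8.899, -17.798).
  ||u|| = √((12.899)² + (8.899)² + (-17.798)²) = √(562.3429) ≈ 23.7138,  v_1 = u/||u|| ≈ (0.5439, 0.3753, -0.7505) (||v_1|| = 1).

λ_1 = 10.4495,  λ_2 = 5.5505,  λ_3 = 4;  v_1 ≈ (0.5439, 0.3753, -0.7505)


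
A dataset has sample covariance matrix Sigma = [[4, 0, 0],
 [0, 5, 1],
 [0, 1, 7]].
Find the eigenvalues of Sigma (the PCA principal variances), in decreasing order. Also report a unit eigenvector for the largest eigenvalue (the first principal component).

Step 1 — characteristic polynomial p(λ) = det(λI - Sigma) = λ³ - tr·λ² + c_1·λ - det, where tr = trace, c_1 = sum of the principal 2×2 minors, det = det(Sigma):
  tr = 4 + 5 + 7 = 16,
  c_1 = (4·5 - (0)²) + (4·7 - (0)²) + (5·7 - (1)²) = 20 + 28 + 34 = 82,
  det = 4·(5·7 - (1)²) - (0)·((0)·7 - (1)·(0)) + (0)·((0)·(1) - 5·(0)) = 4·(34) - (0)·(0) + (0)·(0) = 136.
  So p(λ) = λ³ - 16λ² + 82λ - 136.
Step 2 — look for an integer root (rational root theorem: any rational root is an integer divisor of 136). Testing λ = 4:
  p(4) = 64 - 256 + 328 - 136 = 0  ✓
  Dividing out (λ - 4): p(λ) = (λ - 4)(λ² - 12λ + 34).
Step 3 — remaining eigenvalues from the quadratic λ² - 12λ + 34 = 0:
  Δ = 12² - 4·34 = 144 - 136 = 8,  λ = (12 ± √8)/2 = (12 ± 2.8284)/2 ≈ 7.4142 or 4.5858.
  Sorted: λ_1 = 7.4142,  λ_2 = 4.5858,  λ_3 = 4  (check: sum = 16 = tr ✓).

Step 4 — unit eigenvector for λ_1 ≈ 7.4142: v spans the null space of (Sigma - λ_1 I), whose rows are
  r_1 = (-3.4142, 0, 0),  r_2 = (0, -2.4142, 1),  r_3 = (0, 1, -0.4142).
  v is orthogonal to every row, so take v ∝ r_1 × r_2 = ((0)·(1) - (0)·(-2.4142), (0)·(0) - (-3.4142)·(1), (-3.4142)·(-2.4142) - (0)·(0)) ≈ (0, 3.4142, 8.2426).
  Let u = (0, 3.4142, 8.2426).
  ||u|| = √((0)² + (3.4142)² + (8.2426)²) = √(79.598) ≈ 8.9218,  v_1 = u/||u|| ≈ (0, 0.3827, 0.9239) (||v_1|| = 1).

λ_1 = 7.4142,  λ_2 = 4.5858,  λ_3 = 4;  v_1 ≈ (0, 0.3827, 0.9239)
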